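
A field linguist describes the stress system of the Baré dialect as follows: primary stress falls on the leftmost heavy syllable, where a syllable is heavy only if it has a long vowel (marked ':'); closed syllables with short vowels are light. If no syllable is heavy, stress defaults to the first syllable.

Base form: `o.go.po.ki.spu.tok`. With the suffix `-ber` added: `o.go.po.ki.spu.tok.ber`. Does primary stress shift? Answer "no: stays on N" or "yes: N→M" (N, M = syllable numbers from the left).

Base `o.go.po.ki.spu.tok` (6 syllables):
  Weights: 1 o L, 2 go L, 3 po L, 4 ki L, 5 spu L, 6 tok L.
  No heavy syllable in the domain; default to the first syllable = syllable 1.
  → primary stress on syllable 1.
Suffixed `o.go.po.ki.spu.tok.ber` (7 syllables):
  Weights: 1 o L, 2 go L, 3 po L, 4 ki L, 5 spu L, 6 tok L, 7 ber L.
  No heavy syllable in the domain; default to the first syllable = syllable 1.
  → primary stress on syllable 1.

no: stays on 1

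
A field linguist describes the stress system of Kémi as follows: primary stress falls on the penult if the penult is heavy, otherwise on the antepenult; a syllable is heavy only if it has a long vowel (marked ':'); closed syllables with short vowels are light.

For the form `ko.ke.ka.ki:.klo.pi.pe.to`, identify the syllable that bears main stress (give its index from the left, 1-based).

Weights: 6 pi L, 7 pe L, 8 to L.
The penult (syllable 7, pe) is light, so stress falls on the antepenult (syllable 6, pi).
Primary stress: syllable 6 → ko.ke.ka.ki:.klo.ˈpi.pe.to.

6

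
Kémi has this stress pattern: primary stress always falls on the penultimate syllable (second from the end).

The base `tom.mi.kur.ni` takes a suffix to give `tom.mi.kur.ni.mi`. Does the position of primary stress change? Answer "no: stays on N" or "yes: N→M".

yes: 3→4

Base `tom.mi.kur.ni` (4 syllables):
  The word has 4 syllables; the penultimate syllable (second from the end) is syllable 3 (kur).
  → primary stress on syllable 3.
Suffixed `tom.mi.kur.ni.mi` (5 syllables):
  The word has 5 syllables; the penultimate syllable (second from the end) is syllable 4 (ni).
  → primary stress on syllable 4.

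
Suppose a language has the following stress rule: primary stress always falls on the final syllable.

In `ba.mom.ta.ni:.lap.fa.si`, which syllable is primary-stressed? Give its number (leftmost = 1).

7

The word has 7 syllables; the final syllable is syllable 7 (si).
Primary stress: syllable 7 → ba.mom.ta.ni:.lap.fa.ˈsi.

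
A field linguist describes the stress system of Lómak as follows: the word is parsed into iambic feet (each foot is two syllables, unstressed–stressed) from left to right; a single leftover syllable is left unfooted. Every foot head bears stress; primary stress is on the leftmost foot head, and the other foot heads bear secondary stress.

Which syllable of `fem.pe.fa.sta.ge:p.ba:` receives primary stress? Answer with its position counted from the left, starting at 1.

Parse left to right into iambic (σˈσ) feet: (fem.ˈpe) (fa.ˈsta) (ge:p.ˈba:).
Foot heads (stressed positions): 2, 4, 6.
End Rule Leftmost: primary stress on the leftmost head = syllable 2.
Primary stress: syllable 2 → fem.ˈpe.fa.sta.ge:p.ba:.

2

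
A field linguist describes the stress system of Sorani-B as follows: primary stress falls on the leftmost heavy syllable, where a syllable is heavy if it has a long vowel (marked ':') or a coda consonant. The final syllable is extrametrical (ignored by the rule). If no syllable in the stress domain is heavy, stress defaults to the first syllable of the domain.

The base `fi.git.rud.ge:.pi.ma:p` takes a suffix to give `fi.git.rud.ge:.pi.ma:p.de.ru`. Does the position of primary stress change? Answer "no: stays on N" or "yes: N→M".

no: stays on 2

Base `fi.git.rud.ge:.pi.ma:p` (6 syllables):
  The final syllable (6, ma:p) is extrametrical; the stress domain is syllables 1–5.
  Weights: 1 fi L, 2 git H, 3 rud H, 4 ge: H, 5 pi L.
  Heavy syllables in the domain: 2, 3, 4. The leftmost is syllable 2 (git).
  → primary stress on syllable 2.
Suffixed `fi.git.rud.ge:.pi.ma:p.de.ru` (8 syllables):
  The final syllable (8, ru) is extrametrical; the stress domain is syllables 1–7.
  Weights: 1 fi L, 2 git H, 3 rud H, 4 ge: H, 5 pi L, 6 ma:p H, 7 de L.
  Heavy syllables in the domain: 2, 3, 4, 6. The leftmost is syllable 2 (git).
  → primary stress on syllable 2.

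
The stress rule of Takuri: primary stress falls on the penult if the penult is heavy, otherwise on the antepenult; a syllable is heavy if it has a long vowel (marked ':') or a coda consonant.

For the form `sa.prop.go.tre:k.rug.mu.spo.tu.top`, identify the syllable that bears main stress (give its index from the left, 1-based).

7

Weights: 7 spo L, 8 tu L, 9 top H.
The penult (syllable 8, tu) is light, so stress falls on the antepenult (syllable 7, spo).
Primary stress: syllable 7 → sa.prop.go.tre:k.rug.mu.ˈspo.tu.top.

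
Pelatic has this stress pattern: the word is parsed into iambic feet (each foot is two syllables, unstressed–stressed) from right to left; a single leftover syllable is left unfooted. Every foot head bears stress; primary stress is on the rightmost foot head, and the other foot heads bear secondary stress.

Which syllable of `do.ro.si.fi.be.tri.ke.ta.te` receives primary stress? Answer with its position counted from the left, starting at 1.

Parse right to left into iambic (σˈσ) feet: do (ro.ˈsi) (fi.ˈbe) (tri.ˈke) (ta.ˈte). Syllable 1 is left unfooted.
Foot heads (stressed positions): 3, 5, 7, 9.
End Rule Rightmost: primary stress on the rightmost head = syllable 9.
Primary stress: syllable 9 → do.ro.si.fi.be.tri.ke.ta.ˈte.

9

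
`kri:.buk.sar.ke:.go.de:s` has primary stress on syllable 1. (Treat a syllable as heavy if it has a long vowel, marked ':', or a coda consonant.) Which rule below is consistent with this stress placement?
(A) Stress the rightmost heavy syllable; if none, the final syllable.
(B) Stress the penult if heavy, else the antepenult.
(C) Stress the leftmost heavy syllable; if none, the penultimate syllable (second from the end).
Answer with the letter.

Rule A → syllable 6 (observed: 1).
Rule B → syllable 4 (observed: 1).
Rule C → syllable 1 ✓.

C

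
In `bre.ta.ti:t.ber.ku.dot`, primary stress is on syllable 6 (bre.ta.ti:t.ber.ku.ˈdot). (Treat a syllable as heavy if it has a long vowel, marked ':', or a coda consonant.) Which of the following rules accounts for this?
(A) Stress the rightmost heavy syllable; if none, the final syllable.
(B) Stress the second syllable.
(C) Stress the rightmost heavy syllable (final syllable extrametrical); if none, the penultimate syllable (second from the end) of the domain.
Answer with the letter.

A

Rule A → syllable 6 ✓.
Rule B → syllable 2 (observed: 6).
Rule C → syllable 4 (observed: 6).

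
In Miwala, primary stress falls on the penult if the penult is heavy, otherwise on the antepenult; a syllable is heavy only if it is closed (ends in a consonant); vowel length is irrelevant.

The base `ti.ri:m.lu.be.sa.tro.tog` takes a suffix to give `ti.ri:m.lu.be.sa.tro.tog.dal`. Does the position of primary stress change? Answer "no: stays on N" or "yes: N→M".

Base `ti.ri:m.lu.be.sa.tro.tog` (7 syllables):
  Weights: 5 sa L, 6 tro L, 7 tog H.
  The penult (syllable 6, tro) is light, so stress falls on the antepenult (syllable 5, sa).
  → primary stress on syllable 5.
Suffixed `ti.ri:m.lu.be.sa.tro.tog.dal` (8 syllables):
  Weights: 6 tro L, 7 tog H, 8 dal H.
  The penult (syllable 7, tog) is heavy, so it takes stress.
  → primary stress on syllable 7.

yes: 5→7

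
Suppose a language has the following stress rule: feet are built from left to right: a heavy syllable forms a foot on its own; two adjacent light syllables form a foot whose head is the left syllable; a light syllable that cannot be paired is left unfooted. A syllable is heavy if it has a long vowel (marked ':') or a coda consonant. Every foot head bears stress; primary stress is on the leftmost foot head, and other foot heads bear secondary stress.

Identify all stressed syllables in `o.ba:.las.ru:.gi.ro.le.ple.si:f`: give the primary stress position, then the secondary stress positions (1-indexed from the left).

primary 2, secondary 3, 4, 5, 7, 9

Weights: 1 o L, 2 ba: H, 3 las H, 4 ru: H, 5 gi L, 6 ro L, 7 le L, 8 ple L, 9 si:f H.
Parse left to right (heavy = foot alone; LL = one foot; stranded L unfooted): o (ˈba:) (ˈlas) (ˈru:) (ˈgi.ro) (ˈle.ple) (ˈsi:f).
Foot heads: 2, 3, 4, 5, 7, 9.
Primary stress on the leftmost head = syllable 2.
Secondary stress on 3, 4, 5, 7, 9: o.ˈba:.ˌlas.ˌru:.ˌgi.ro.ˌle.ple.ˌsi:f.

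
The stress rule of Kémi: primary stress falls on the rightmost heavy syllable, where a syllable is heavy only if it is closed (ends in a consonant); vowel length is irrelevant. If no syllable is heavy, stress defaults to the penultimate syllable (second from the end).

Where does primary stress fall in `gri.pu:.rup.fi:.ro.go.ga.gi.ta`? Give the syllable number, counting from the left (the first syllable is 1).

3

Weights: 1 gri L, 2 pu: L, 3 rup H, 4 fi: L, 5 ro L, 6 go L, 7 ga L, 8 gi L, 9 ta L.
Heavy syllables in the domain: 3. The rightmost is syllable 3 (rup).
Primary stress: syllable 3 → gri.pu:.ˈrup.fi:.ro.go.ga.gi.ta.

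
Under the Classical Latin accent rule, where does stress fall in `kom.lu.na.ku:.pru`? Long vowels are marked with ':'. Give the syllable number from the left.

Classical Latin: stress the penult if heavy (long vowel or closed), else the antepenult.
Weights: 3 na L, 4 ku: H, 5 pru L.
The penult (syllable 4, ku:) is heavy, so it takes stress.
Stress on syllable 4: kom.lu.na.ˈku:.pru.

4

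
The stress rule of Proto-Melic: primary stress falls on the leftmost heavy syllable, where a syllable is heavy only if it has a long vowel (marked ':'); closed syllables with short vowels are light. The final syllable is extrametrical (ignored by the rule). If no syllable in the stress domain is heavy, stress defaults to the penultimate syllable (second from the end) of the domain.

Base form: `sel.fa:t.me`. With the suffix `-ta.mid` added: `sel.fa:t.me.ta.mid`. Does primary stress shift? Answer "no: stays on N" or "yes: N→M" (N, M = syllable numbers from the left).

no: stays on 2

Base `sel.fa:t.me` (3 syllables):
  The final syllable (3, me) is extrametrical; the stress domain is syllables 1–2.
  Weights: 1 sel L, 2 fa:t H.
  Heavy syllables in the domain: 2. The leftmost is syllable 2 (fa:t).
  → primary stress on syllable 2.
Suffixed `sel.fa:t.me.ta.mid` (5 syllables):
  The final syllable (5, mid) is extrametrical; the stress domain is syllables 1–4.
  Weights: 1 sel L, 2 fa:t H, 3 me L, 4 ta L.
  Heavy syllables in the domain: 2. The leftmost is syllable 2 (fa:t).
  → primary stress on syllable 2.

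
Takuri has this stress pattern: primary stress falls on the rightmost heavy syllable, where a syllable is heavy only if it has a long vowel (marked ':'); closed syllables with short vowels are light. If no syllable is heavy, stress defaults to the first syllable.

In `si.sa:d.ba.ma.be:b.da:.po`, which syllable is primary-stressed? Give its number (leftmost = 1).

6

Weights: 1 si L, 2 sa:d H, 3 ba L, 4 ma L, 5 be:b H, 6 da: H, 7 po L.
Heavy syllables in the domain: 2, 5, 6. The rightmost is syllable 6 (da:).
Primary stress: syllable 6 → si.sa:d.ba.ma.be:b.ˈda:.po.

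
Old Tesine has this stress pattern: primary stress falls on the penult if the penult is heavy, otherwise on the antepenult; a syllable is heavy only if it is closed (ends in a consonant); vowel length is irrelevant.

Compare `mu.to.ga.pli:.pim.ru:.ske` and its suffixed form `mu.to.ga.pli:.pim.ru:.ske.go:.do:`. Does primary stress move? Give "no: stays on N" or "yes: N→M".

Base `mu.to.ga.pli:.pim.ru:.ske` (7 syllables):
  Weights: 5 pim H, 6 ru: L, 7 ske L.
  The penult (syllable 6, ru:) is light, so stress falls on the antepenult (syllable 5, pim).
  → primary stress on syllable 5.
Suffixed `mu.to.ga.pli:.pim.ru:.ske.go:.do:` (9 syllables):
  Weights: 7 ske L, 8 go: L, 9 do: L.
  The penult (syllable 8, go:) is light, so stress falls on the antepenult (syllable 7, ske).
  → primary stress on syllable 7.

yes: 5→7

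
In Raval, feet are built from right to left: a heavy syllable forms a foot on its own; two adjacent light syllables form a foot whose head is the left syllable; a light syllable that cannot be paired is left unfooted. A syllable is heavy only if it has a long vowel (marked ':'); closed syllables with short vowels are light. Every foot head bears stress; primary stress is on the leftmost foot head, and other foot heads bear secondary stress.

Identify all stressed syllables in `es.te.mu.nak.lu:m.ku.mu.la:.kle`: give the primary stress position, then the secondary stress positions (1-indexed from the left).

primary 1, secondary 3, 5, 6, 8

Weights: 1 es L, 2 te L, 3 mu L, 4 nak L, 5 lu:m H, 6 ku L, 7 mu L, 8 la: H, 9 kle L.
Parse right to left (heavy = foot alone; LL = one foot; stranded L unfooted): (ˈes.te) (ˈmu.nak) (ˈlu:m) (ˈku.mu) (ˈla:) kle.
Foot heads: 1, 3, 5, 6, 8.
Primary stress on the leftmost head = syllable 1.
Secondary stress on 3, 5, 6, 8: ˈes.te.ˌmu.nak.ˌlu:m.ˌku.mu.ˌla:.kle.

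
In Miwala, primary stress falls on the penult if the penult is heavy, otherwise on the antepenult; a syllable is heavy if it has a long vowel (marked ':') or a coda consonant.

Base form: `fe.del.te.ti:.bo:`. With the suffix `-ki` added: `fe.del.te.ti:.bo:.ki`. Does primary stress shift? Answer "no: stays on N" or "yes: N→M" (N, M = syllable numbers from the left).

Base `fe.del.te.ti:.bo:` (5 syllables):
  Weights: 3 te L, 4 ti: H, 5 bo: H.
  The penult (syllable 4, ti:) is heavy, so it takes stress.
  → primary stress on syllable 4.
Suffixed `fe.del.te.ti:.bo:.ki` (6 syllables):
  Weights: 4 ti: H, 5 bo: H, 6 ki L.
  The penult (syllable 5, bo:) is heavy, so it takes stress.
  → primary stress on syllable 5.

yes: 4→5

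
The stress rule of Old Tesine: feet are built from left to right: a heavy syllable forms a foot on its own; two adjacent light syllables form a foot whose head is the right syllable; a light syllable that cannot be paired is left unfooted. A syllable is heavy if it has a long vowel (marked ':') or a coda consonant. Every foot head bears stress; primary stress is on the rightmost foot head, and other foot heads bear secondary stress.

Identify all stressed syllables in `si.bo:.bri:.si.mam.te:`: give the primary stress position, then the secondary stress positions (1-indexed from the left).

primary 6, secondary 2, 3, 5

Weights: 1 si L, 2 bo: H, 3 bri: H, 4 si L, 5 mam H, 6 te: H.
Parse left to right (heavy = foot alone; LL = one foot; stranded L unfooted): si (ˈbo:) (ˈbri:) si (ˈmam) (ˈte:).
Foot heads: 2, 3, 5, 6.
Primary stress on the rightmost head = syllable 6.
Secondary stress on 2, 3, 5: si.ˌbo:.ˌbri:.si.ˌmam.ˈte:.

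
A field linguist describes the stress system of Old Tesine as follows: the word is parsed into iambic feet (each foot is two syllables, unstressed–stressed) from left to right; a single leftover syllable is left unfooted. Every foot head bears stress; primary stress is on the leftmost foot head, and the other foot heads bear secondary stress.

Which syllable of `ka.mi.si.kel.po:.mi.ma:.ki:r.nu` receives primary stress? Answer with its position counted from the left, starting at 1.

2

Parse left to right into iambic (σˈσ) feet: (ka.ˈmi) (si.ˈkel) (po:.ˈmi) (ma:.ˈki:r) nu. Syllable 9 is left unfooted.
Foot heads (stressed positions): 2, 4, 6, 8.
End Rule Leftmost: primary stress on the leftmost head = syllable 2.
Primary stress: syllable 2 → ka.ˈmi.si.kel.po:.mi.ma:.ki:r.nu.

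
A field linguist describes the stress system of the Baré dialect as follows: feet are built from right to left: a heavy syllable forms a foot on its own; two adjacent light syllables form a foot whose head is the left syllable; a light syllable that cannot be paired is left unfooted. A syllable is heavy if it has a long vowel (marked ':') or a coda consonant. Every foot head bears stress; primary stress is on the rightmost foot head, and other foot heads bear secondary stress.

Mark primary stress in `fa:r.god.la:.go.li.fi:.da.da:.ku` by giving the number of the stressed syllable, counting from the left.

8

Weights: 1 fa:r H, 2 god H, 3 la: H, 4 go L, 5 li L, 6 fi: H, 7 da L, 8 da: H, 9 ku L.
Parse right to left (heavy = foot alone; LL = one foot; stranded L unfooted): (ˈfa:r) (ˈgod) (ˈla:) (ˈgo.li) (ˈfi:) da (ˈda:) ku.
Foot heads: 1, 2, 3, 4, 6, 8.
Primary stress on the rightmost head = syllable 8.
Primary stress: syllable 8 → fa:r.god.la:.go.li.fi:.da.ˈda:.ku.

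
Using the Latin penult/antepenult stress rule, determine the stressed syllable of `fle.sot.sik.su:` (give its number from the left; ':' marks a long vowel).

3

Classical Latin: stress the penult if heavy (long vowel or closed), else the antepenult.
Weights: 2 sot H, 3 sik H, 4 su: H.
The penult (syllable 3, sik) is heavy, so it takes stress.
Stress on syllable 3: fle.sot.ˈsik.su:.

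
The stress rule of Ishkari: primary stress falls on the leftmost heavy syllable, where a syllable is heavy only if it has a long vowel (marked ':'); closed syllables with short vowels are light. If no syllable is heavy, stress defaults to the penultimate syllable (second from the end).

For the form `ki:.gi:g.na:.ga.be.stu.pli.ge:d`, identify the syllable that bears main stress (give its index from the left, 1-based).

1

Weights: 1 ki: H, 2 gi:g H, 3 na: H, 4 ga L, 5 be L, 6 stu L, 7 pli L, 8 ge:d H.
Heavy syllables in the domain: 1, 2, 3, 8. The leftmost is syllable 1 (ki:).
Primary stress: syllable 1 → ˈki:.gi:g.na:.ga.be.stu.pli.ge:d.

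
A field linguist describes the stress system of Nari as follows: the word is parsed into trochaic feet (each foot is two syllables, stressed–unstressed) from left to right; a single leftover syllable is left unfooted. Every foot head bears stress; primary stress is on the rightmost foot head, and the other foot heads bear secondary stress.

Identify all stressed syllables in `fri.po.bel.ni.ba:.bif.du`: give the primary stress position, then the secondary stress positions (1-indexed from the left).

primary 5, secondary 1, 3

Parse left to right into trochaic (ˈσσ) feet: (ˈfri.po) (ˈbel.ni) (ˈba:.bif) du. Syllable 7 is left unfooted.
Foot heads (stressed positions): 1, 3, 5.
End Rule Rightmost: primary stress on the rightmost head = syllable 5.
Secondary stress on 1, 3: ˌfri.po.ˌbel.ni.ˈba:.bif.du.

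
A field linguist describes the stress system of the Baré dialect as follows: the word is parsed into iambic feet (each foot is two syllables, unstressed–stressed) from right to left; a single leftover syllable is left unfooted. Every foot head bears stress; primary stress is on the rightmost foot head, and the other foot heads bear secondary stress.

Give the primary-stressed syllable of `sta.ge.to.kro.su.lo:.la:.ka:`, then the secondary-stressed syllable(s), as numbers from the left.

primary 8, secondary 2, 4, 6

Parse right to left into iambic (σˈσ) feet: (sta.ˈge) (to.ˈkro) (su.ˈlo:) (la:.ˈka:).
Foot heads (stressed positions): 2, 4, 6, 8.
End Rule Rightmost: primary stress on the rightmost head = syllable 8.
Secondary stress on 2, 4, 6: sta.ˌge.to.ˌkro.su.ˌlo:.la:.ˈka:.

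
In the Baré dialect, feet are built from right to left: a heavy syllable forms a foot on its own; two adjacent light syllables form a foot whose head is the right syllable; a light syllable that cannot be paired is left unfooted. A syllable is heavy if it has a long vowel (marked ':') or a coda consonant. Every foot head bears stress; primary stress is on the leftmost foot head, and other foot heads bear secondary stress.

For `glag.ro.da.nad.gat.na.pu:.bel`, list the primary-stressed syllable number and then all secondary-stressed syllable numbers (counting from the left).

Weights: 1 glag H, 2 ro L, 3 da L, 4 nad H, 5 gat H, 6 na L, 7 pu: H, 8 bel H.
Parse right to left (heavy = foot alone; LL = one foot; stranded L unfooted): (ˈglag) (ro.ˈda) (ˈnad) (ˈgat) na (ˈpu:) (ˈbel).
Foot heads: 1, 3, 4, 5, 7, 8.
Primary stress on the leftmost head = syllable 1.
Secondary stress on 3, 4, 5, 7, 8: ˈglag.ro.ˌda.ˌnad.ˌgat.na.ˌpu:.ˌbel.

primary 1, secondary 3, 4, 5, 7, 8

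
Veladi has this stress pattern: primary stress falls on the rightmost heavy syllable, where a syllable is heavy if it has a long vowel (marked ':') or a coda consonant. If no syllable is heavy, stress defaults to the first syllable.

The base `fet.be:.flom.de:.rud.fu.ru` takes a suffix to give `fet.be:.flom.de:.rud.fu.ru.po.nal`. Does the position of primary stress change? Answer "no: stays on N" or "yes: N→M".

Base `fet.be:.flom.de:.rud.fu.ru` (7 syllables):
  Weights: 1 fet H, 2 be: H, 3 flom H, 4 de: H, 5 rud H, 6 fu L, 7 ru L.
  Heavy syllables in the domain: 1, 2, 3, 4, 5. The rightmost is syllable 5 (rud).
  → primary stress on syllable 5.
Suffixed `fet.be:.flom.de:.rud.fu.ru.po.nal` (9 syllables):
  Weights: 1 fet H, 2 be: H, 3 flom H, 4 de: H, 5 rud H, 6 fu L, 7 ru L, 8 po L, 9 nal H.
  Heavy syllables in the domain: 1, 2, 3, 4, 5, 9. The rightmost is syllable 9 (nal).
  → primary stress on syllable 9.

yes: 5→9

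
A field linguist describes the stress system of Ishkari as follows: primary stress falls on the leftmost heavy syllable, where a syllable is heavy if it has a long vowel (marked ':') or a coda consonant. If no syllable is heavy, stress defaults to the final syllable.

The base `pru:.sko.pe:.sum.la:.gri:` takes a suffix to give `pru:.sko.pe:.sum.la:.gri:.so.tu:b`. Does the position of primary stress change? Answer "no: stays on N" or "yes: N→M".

no: stays on 1

Base `pru:.sko.pe:.sum.la:.gri:` (6 syllables):
  Weights: 1 pru: H, 2 sko L, 3 pe: H, 4 sum H, 5 la: H, 6 gri: H.
  Heavy syllables in the domain: 1, 3, 4, 5, 6. The leftmost is syllable 1 (pru:).
  → primary stress on syllable 1.
Suffixed `pru:.sko.pe:.sum.la:.gri:.so.tu:b` (8 syllables):
  Weights: 1 pru: H, 2 sko L, 3 pe: H, 4 sum H, 5 la: H, 6 gri: H, 7 so L, 8 tu:b H.
  Heavy syllables in the domain: 1, 3, 4, 5, 6, 8. The leftmost is syllable 1 (pru:).
  → primary stress on syllable 1.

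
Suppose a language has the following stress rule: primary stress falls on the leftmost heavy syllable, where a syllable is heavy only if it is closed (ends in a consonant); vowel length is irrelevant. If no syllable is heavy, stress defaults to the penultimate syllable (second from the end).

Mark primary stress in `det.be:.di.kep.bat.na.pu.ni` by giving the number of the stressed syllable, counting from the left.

1

Weights: 1 det H, 2 be: L, 3 di L, 4 kep H, 5 bat H, 6 na L, 7 pu L, 8 ni L.
Heavy syllables in the domain: 1, 4, 5. The leftmost is syllable 1 (det).
Primary stress: syllable 1 → ˈdet.be:.di.kep.bat.na.pu.ni.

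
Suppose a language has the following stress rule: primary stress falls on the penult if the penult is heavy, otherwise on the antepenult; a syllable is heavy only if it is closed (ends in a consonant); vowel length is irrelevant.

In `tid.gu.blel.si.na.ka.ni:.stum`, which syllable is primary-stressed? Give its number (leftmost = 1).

6

Weights: 6 ka L, 7 ni: L, 8 stum H.
The penult (syllable 7, ni:) is light, so stress falls on the antepenult (syllable 6, ka).
Primary stress: syllable 6 → tid.gu.blel.si.na.ˈka.ni:.stum.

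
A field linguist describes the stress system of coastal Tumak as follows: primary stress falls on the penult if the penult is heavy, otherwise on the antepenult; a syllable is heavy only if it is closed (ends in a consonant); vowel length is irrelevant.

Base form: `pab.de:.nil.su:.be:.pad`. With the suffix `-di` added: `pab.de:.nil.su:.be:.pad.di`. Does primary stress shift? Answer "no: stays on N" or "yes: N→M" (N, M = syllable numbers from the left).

yes: 4→6

Base `pab.de:.nil.su:.be:.pad` (6 syllables):
  Weights: 4 su: L, 5 be: L, 6 pad H.
  The penult (syllable 5, be:) is light, so stress falls on the antepenult (syllable 4, su:).
  → primary stress on syllable 4.
Suffixed `pab.de:.nil.su:.be:.pad.di` (7 syllables):
  Weights: 5 be: L, 6 pad H, 7 di L.
  The penult (syllable 6, pad) is heavy, so it takes stress.
  → primary stress on syllable 6.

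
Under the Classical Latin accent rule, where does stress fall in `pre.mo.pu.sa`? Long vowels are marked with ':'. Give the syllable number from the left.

2

Classical Latin: stress the penult if heavy (long vowel or closed), else the antepenult.
Weights: 2 mo L, 3 pu L, 4 sa L.
The penult (syllable 3, pu) is light, so stress falls on the antepenult (syllable 2, mo).
Stress on syllable 2: pre.ˈmo.pu.sa.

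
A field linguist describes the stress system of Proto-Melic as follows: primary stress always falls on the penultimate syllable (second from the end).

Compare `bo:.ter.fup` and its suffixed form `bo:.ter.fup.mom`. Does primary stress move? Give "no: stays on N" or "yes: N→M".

yes: 2→3

Base `bo:.ter.fup` (3 syllables):
  The word has 3 syllables; the penultimate syllable (second from the end) is syllable 2 (ter).
  → primary stress on syllable 2.
Suffixed `bo:.ter.fup.mom` (4 syllables):
  The word has 4 syllables; the penultimate syllable (second from the end) is syllable 3 (fup).
  → primary stress on syllable 3.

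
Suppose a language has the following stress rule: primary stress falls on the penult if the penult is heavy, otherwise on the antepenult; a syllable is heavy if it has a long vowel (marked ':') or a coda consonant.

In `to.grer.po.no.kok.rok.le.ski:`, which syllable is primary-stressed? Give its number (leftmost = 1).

Weights: 6 rok H, 7 le L, 8 ski: H.
The penult (syllable 7, le) is light, so stress falls on the antepenult (syllable 6, rok).
Primary stress: syllable 6 → to.grer.po.no.kok.ˈrok.le.ski:.

6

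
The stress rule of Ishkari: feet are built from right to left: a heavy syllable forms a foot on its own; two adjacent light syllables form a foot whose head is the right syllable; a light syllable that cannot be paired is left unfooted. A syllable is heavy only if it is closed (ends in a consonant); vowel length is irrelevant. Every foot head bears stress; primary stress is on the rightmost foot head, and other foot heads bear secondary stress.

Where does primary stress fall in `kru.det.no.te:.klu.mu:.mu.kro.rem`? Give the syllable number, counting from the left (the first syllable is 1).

Weights: 1 kru L, 2 det H, 3 no L, 4 te: L, 5 klu L, 6 mu: L, 7 mu L, 8 kro L, 9 rem H.
Parse right to left (heavy = foot alone; LL = one foot; stranded L unfooted): kru (ˈdet) (no.ˈte:) (klu.ˈmu:) (mu.ˈkro) (ˈrem).
Foot heads: 2, 4, 6, 8, 9.
Primary stress on the rightmost head = syllable 9.
Primary stress: syllable 9 → kru.det.no.te:.klu.mu:.mu.kro.ˈrem.

9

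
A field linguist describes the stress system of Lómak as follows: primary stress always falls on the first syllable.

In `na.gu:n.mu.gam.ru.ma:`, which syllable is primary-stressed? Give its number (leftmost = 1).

1

The word has 6 syllables; the first syllable is syllable 1 (na).
Primary stress: syllable 1 → ˈna.gu:n.mu.gam.ru.ma:.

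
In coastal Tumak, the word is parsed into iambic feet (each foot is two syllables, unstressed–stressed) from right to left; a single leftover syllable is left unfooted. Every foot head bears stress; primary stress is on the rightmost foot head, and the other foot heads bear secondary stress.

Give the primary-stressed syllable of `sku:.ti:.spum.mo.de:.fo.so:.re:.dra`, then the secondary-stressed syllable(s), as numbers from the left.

primary 9, secondary 3, 5, 7

Parse right to left into iambic (σˈσ) feet: sku: (ti:.ˈspum) (mo.ˈde:) (fo.ˈso:) (re:.ˈdra). Syllable 1 is left unfooted.
Foot heads (stressed positions): 3, 5, 7, 9.
End Rule Rightmost: primary stress on the rightmost head = syllable 9.
Secondary stress on 3, 5, 7: sku:.ti:.ˌspum.mo.ˌde:.fo.ˌso:.re:.ˈdra.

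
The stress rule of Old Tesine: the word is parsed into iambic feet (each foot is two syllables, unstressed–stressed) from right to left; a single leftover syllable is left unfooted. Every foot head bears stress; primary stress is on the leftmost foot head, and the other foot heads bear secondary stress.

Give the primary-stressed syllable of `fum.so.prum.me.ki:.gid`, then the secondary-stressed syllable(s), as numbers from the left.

Parse right to left into iambic (σˈσ) feet: (fum.ˈso) (prum.ˈme) (ki:.ˈgid).
Foot heads (stressed positions): 2, 4, 6.
End Rule Leftmost: primary stress on the leftmost head = syllable 2.
Secondary stress on 4, 6: fum.ˈso.prum.ˌme.ki:.ˌgid.

primary 2, secondary 4, 6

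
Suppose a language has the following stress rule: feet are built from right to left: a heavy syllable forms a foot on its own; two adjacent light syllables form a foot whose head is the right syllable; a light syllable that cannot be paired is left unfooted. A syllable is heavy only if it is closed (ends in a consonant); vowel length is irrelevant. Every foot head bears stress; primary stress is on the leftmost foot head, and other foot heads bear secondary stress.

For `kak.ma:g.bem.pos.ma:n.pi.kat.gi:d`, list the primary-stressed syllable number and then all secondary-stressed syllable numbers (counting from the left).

primary 1, secondary 2, 3, 4, 5, 7, 8

Weights: 1 kak H, 2 ma:g H, 3 bem H, 4 pos H, 5 ma:n H, 6 pi L, 7 kat H, 8 gi:d H.
Parse right to left (heavy = foot alone; LL = one foot; stranded L unfooted): (ˈkak) (ˈma:g) (ˈbem) (ˈpos) (ˈma:n) pi (ˈkat) (ˈgi:d).
Foot heads: 1, 2, 3, 4, 5, 7, 8.
Primary stress on the leftmost head = syllable 1.
Secondary stress on 2, 3, 4, 5, 7, 8: ˈkak.ˌma:g.ˌbem.ˌpos.ˌma:n.pi.ˌkat.ˌgi:d.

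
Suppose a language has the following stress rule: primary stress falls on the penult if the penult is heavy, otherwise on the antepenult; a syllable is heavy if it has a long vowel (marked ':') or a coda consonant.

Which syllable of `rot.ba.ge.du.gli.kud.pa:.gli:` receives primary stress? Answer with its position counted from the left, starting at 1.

Weights: 6 kud H, 7 pa: H, 8 gli: H.
The penult (syllable 7, pa:) is heavy, so it takes stress.
Primary stress: syllable 7 → rot.ba.ge.du.gli.kud.ˈpa:.gli:.

7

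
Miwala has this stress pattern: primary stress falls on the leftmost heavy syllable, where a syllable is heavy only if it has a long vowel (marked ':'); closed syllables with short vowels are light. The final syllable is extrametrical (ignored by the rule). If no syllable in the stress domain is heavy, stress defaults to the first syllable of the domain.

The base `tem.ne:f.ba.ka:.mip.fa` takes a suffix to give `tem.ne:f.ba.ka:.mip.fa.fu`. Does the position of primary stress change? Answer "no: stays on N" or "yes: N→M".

Base `tem.ne:f.ba.ka:.mip.fa` (6 syllables):
  The final syllable (6, fa) is extrametrical; the stress domain is syllables 1–5.
  Weights: 1 tem L, 2 ne:f H, 3 ba L, 4 ka: H, 5 mip L.
  Heavy syllables in the domain: 2, 4. The leftmost is syllable 2 (ne:f).
  → primary stress on syllable 2.
Suffixed `tem.ne:f.ba.ka:.mip.fa.fu` (7 syllables):
  The final syllable (7, fu) is extrametrical; the stress domain is syllables 1–6.
  Weights: 1 tem L, 2 ne:f H, 3 ba L, 4 ka: H, 5 mip L, 6 fa L.
  Heavy syllables in the domain: 2, 4. The leftmost is syllable 2 (ne:f).
  → primary stress on syllable 2.

no: stays on 2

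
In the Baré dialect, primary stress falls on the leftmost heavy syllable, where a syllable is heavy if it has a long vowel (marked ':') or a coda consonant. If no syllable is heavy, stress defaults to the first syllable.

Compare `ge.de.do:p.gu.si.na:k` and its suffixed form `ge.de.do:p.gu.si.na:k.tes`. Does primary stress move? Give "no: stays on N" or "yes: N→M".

no: stays on 3

Base `ge.de.do:p.gu.si.na:k` (6 syllables):
  Weights: 1 ge L, 2 de L, 3 do:p H, 4 gu L, 5 si L, 6 na:k H.
  Heavy syllables in the domain: 3, 6. The leftmost is syllable 3 (do:p).
  → primary stress on syllable 3.
Suffixed `ge.de.do:p.gu.si.na:k.tes` (7 syllables):
  Weights: 1 ge L, 2 de L, 3 do:p H, 4 gu L, 5 si L, 6 na:k H, 7 tes H.
  Heavy syllables in the domain: 3, 6, 7. The leftmost is syllable 3 (do:p).
  → primary stress on syllable 3.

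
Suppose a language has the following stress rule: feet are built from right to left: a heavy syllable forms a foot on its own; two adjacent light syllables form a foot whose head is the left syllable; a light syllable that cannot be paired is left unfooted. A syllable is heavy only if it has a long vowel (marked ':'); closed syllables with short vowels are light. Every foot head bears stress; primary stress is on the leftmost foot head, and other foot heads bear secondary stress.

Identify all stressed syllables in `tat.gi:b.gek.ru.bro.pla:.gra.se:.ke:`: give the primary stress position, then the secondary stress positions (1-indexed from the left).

primary 2, secondary 4, 6, 8, 9

Weights: 1 tat L, 2 gi:b H, 3 gek L, 4 ru L, 5 bro L, 6 pla: H, 7 gra L, 8 se: H, 9 ke: H.
Parse right to left (heavy = foot alone; LL = one foot; stranded L unfooted): tat (ˈgi:b) gek (ˈru.bro) (ˈpla:) gra (ˈse:) (ˈke:).
Foot heads: 2, 4, 6, 8, 9.
Primary stress on the leftmost head = syllable 2.
Secondary stress on 4, 6, 8, 9: tat.ˈgi:b.gek.ˌru.bro.ˌpla:.gra.ˌse:.ˌke:.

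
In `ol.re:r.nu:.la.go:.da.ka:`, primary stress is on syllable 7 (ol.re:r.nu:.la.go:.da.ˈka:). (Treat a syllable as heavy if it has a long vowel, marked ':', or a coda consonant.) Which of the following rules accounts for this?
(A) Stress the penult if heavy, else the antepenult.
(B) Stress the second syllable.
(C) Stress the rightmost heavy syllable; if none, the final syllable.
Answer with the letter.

C

Rule A → syllable 5 (observed: 7).
Rule B → syllable 2 (observed: 7).
Rule C → syllable 7 ✓.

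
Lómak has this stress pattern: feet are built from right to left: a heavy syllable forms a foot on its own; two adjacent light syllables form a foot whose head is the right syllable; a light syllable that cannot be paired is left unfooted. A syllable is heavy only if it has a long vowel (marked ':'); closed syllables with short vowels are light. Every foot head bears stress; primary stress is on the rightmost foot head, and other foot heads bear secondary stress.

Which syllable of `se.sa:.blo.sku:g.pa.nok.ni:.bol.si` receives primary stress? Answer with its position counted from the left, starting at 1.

9

Weights: 1 se L, 2 sa: H, 3 blo L, 4 sku:g H, 5 pa L, 6 nok L, 7 ni: H, 8 bol L, 9 si L.
Parse right to left (heavy = foot alone; LL = one foot; stranded L unfooted): se (ˈsa:) blo (ˈsku:g) (pa.ˈnok) (ˈni:) (bol.ˈsi).
Foot heads: 2, 4, 6, 7, 9.
Primary stress on the rightmost head = syllable 9.
Primary stress: syllable 9 → se.sa:.blo.sku:g.pa.nok.ni:.bol.ˈsi.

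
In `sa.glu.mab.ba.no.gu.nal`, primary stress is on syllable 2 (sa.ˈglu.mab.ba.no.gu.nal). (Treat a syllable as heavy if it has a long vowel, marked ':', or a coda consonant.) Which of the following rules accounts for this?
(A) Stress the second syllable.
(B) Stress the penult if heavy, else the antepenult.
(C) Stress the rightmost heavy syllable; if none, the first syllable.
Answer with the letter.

Rule A → syllable 2 ✓.
Rule B → syllable 5 (observed: 2).
Rule C → syllable 7 (observed: 2).

A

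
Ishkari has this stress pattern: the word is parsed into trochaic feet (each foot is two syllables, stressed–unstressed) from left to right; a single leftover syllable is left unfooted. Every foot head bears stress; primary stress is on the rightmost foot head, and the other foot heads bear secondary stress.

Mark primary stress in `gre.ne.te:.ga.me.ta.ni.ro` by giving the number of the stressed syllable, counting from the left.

7

Parse left to right into trochaic (ˈσσ) feet: (ˈgre.ne) (ˈte:.ga) (ˈme.ta) (ˈni.ro).
Foot heads (stressed positions): 1, 3, 5, 7.
End Rule Rightmost: primary stress on the rightmost head = syllable 7.
Primary stress: syllable 7 → gre.ne.te:.ga.me.ta.ˈni.ro.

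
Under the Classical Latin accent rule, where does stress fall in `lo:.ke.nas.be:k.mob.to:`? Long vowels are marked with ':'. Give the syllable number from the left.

5

Classical Latin: stress the penult if heavy (long vowel or closed), else the antepenult.
Weights: 4 be:k H, 5 mob H, 6 to: H.
The penult (syllable 5, mob) is heavy, so it takes stress.
Stress on syllable 5: lo:.ke.nas.be:k.ˈmob.to:.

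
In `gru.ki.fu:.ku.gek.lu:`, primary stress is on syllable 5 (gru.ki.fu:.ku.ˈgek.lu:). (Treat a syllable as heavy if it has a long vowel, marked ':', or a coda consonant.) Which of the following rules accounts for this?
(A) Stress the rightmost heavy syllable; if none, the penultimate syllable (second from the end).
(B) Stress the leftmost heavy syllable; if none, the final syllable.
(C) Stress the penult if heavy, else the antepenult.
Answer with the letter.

C

Rule A → syllable 6 (observed: 5).
Rule B → syllable 3 (observed: 5).
Rule C → syllable 5 ✓.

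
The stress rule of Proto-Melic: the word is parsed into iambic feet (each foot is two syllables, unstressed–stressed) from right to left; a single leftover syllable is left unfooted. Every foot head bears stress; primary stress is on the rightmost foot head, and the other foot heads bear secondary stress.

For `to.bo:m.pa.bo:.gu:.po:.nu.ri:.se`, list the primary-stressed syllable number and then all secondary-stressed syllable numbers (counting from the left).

primary 9, secondary 3, 5, 7

Parse right to left into iambic (σˈσ) feet: to (bo:m.ˈpa) (bo:.ˈgu:) (po:.ˈnu) (ri:.ˈse). Syllable 1 is left unfooted.
Foot heads (stressed positions): 3, 5, 7, 9.
End Rule Rightmost: primary stress on the rightmost head = syllable 9.
Secondary stress on 3, 5, 7: to.bo:m.ˌpa.bo:.ˌgu:.po:.ˌnu.ri:.ˈse.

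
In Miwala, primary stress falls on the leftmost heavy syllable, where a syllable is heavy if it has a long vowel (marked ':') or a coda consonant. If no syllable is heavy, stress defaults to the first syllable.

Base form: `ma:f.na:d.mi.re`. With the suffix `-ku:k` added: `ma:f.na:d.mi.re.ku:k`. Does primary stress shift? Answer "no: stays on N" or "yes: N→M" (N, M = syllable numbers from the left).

no: stays on 1

Base `ma:f.na:d.mi.re` (4 syllables):
  Weights: 1 ma:f H, 2 na:d H, 3 mi L, 4 re L.
  Heavy syllables in the domain: 1, 2. The leftmost is syllable 1 (ma:f).
  → primary stress on syllable 1.
Suffixed `ma:f.na:d.mi.re.ku:k` (5 syllables):
  Weights: 1 ma:f H, 2 na:d H, 3 mi L, 4 re L, 5 ku:k H.
  Heavy syllables in the domain: 1, 2, 5. The leftmost is syllable 1 (ma:f).
  → primary stress on syllable 1.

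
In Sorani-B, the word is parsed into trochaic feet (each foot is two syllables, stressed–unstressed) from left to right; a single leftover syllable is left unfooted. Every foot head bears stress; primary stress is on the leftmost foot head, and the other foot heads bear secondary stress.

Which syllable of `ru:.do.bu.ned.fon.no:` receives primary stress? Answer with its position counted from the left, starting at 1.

Parse left to right into trochaic (ˈσσ) feet: (ˈru:.do) (ˈbu.ned) (ˈfon.no:).
Foot heads (stressed positions): 1, 3, 5.
End Rule Leftmost: primary stress on the leftmost head = syllable 1.
Primary stress: syllable 1 → ˈru:.do.bu.ned.fon.no:.

1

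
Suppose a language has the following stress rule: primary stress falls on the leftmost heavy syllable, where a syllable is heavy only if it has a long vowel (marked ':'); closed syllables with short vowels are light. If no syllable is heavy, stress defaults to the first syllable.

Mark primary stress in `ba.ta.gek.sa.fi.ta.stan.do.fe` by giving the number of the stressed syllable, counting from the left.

Weights: 1 ba L, 2 ta L, 3 gek L, 4 sa L, 5 fi L, 6 ta L, 7 stan L, 8 do L, 9 fe L.
No heavy syllable in the domain; default to the first syllable = syllable 1.
Primary stress: syllable 1 → ˈba.ta.gek.sa.fi.ta.stan.do.fe.

1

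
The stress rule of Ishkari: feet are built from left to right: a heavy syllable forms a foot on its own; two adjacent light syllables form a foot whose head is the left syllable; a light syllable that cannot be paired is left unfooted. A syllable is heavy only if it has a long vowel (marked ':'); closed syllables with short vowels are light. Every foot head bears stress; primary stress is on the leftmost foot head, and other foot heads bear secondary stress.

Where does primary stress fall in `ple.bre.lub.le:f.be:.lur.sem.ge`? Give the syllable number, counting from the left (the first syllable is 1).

1

Weights: 1 ple L, 2 bre L, 3 lub L, 4 le:f H, 5 be: H, 6 lur L, 7 sem L, 8 ge L.
Parse left to right (heavy = foot alone; LL = one foot; stranded L unfooted): (ˈple.bre) lub (ˈle:f) (ˈbe:) (ˈlur.sem) ge.
Foot heads: 1, 4, 5, 6.
Primary stress on the leftmost head = syllable 1.
Primary stress: syllable 1 → ˈple.bre.lub.le:f.be:.lur.sem.ge.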